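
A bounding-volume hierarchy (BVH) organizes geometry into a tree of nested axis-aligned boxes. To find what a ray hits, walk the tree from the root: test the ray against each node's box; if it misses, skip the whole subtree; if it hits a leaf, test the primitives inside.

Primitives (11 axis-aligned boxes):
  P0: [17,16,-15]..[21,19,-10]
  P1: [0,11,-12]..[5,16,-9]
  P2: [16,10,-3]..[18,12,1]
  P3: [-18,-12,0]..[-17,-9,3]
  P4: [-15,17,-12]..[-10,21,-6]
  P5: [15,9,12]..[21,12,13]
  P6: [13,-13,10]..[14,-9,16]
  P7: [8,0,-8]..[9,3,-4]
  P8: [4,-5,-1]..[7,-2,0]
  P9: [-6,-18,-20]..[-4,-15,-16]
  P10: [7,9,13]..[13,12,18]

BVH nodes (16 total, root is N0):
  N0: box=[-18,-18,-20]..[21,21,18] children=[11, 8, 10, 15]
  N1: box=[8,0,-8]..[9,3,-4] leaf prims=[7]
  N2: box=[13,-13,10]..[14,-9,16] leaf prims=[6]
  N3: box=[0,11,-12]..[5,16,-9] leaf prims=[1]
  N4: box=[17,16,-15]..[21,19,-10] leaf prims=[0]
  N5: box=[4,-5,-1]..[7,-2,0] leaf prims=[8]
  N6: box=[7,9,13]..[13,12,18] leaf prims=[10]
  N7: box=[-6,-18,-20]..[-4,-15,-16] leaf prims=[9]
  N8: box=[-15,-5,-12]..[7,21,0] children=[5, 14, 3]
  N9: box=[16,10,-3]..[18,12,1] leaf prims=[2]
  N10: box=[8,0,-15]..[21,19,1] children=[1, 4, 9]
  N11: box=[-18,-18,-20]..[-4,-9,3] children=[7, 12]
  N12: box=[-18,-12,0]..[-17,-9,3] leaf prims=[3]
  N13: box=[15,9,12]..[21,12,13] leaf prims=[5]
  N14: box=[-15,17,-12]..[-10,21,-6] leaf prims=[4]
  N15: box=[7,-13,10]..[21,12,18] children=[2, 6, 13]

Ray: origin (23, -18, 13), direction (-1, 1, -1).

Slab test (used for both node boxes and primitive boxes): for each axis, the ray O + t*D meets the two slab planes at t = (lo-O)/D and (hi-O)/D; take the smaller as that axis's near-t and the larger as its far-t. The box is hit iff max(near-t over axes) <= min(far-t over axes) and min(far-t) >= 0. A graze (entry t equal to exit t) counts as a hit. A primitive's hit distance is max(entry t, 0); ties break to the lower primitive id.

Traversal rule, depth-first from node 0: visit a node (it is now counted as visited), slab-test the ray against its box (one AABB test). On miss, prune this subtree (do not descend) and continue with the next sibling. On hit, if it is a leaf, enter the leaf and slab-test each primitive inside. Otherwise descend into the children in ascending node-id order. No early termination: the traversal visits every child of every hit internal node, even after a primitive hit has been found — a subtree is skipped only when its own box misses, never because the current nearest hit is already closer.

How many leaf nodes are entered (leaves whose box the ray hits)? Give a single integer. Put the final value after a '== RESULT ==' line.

Traverse from the root:
N0 x:[2,41] y:[0,39] z:[-5,33] -> hit [2,33], descend [8, 10, 11, 15]
  N8 x:[16,38] y:[13,39] z:[13,25] -> hit [16,25], descend [3, 5, 14]
    N3 x:[18,23] y:[29,34] z:[22,25] -> miss, prune
    N5 x:[16,19] y:[13,16] z:[13,14] -> miss, prune
    N14 x:[33,38] y:[35,39] z:[19,25] -> miss, prune
  N10 x:[2,15] y:[18,37] z:[12,28] -> miss, prune
  N11 x:[27,41] y:[0,9] z:[10,33] -> miss, prune
  N15 x:[2,16] y:[5,30] z:[-5,3] -> miss, prune

Summary -> nodes [0, 8, 3, 5, 14, 10, 11, 15]; box-tests=8; leaf-entries=0; first=miss

== RESULT ==
0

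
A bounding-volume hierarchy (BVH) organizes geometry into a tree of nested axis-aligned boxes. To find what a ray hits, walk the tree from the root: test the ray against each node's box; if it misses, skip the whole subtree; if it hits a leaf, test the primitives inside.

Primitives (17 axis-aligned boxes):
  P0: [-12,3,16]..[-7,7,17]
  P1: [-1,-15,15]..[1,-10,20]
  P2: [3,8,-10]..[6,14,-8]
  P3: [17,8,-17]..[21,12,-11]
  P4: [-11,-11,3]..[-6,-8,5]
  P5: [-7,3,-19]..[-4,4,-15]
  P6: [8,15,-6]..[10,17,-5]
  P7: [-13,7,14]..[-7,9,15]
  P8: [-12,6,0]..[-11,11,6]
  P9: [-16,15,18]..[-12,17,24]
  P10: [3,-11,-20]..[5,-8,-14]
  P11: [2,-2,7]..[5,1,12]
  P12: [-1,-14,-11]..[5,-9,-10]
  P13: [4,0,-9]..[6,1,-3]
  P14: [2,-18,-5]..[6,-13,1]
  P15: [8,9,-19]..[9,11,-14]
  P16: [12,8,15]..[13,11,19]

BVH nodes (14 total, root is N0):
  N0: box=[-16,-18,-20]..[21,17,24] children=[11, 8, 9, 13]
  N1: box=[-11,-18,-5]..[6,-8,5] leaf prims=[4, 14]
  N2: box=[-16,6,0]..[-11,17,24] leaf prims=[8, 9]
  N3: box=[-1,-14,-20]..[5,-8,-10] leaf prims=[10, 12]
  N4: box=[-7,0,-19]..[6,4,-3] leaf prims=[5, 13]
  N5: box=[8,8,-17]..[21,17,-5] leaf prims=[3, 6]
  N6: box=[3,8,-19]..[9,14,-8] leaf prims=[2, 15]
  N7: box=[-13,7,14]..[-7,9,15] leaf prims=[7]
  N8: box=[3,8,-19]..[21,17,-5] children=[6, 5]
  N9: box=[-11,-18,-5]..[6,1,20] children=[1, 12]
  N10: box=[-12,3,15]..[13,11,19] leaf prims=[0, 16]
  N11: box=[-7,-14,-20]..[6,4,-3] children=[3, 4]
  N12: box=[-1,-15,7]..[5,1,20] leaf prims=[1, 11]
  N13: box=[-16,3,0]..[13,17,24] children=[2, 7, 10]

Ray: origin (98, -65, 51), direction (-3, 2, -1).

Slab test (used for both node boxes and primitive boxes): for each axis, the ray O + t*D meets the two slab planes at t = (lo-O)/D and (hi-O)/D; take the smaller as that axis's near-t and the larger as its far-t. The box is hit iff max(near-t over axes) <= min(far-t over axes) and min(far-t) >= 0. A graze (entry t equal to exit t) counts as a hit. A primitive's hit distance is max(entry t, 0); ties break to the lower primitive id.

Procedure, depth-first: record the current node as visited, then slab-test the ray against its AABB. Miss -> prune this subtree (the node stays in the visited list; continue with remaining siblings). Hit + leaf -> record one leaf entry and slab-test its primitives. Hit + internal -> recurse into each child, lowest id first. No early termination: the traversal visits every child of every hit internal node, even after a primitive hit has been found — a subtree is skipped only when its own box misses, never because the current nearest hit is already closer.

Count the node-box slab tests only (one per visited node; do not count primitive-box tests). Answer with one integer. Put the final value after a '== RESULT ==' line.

Traverse from the root:
N0 x:[77/3,38] y:[47/2,41] z:[27,71] -> hit [27,38], descend [8, 9, 11, 13]
  N8 x:[77/3,95/3] y:[73/2,41] z:[56,70] -> miss, prune
  N9 x:[92/3,109/3] y:[47/2,33] z:[31,56] -> hit [31,33], descend [1, 12]
    N1 x:[92/3,109/3] y:[47/2,57/2] z:[46,56] -> miss, prune
    N12 x:[31,33] y:[25,33] z:[31,44] -> hit [31,33] leaf, test {P1(miss), P11(miss)}
  N11 x:[92/3,35] y:[51/2,69/2] z:[54,71] -> miss, prune
  N13 x:[85/3,38] y:[34,41] z:[27,51] -> hit [34,38], descend [2, 7, 10]
    N2 x:[109/3,38] y:[71/2,41] z:[27,51] -> hit [109/3,38] leaf, test {P8(miss), P9(miss)}
    N7 x:[35,37] y:[36,37] z:[36,37] -> hit [36,37] leaf, test {P7@t=36}
    N10 x:[85/3,110/3] y:[34,38] z:[32,36] -> hit [34,36] leaf, test {P0@t=35, P16(miss)}

Summary -> nodes [0, 8, 9, 1, 12, 11, 13, 2, 7, 10]; box-tests=10; leaf-entries=4; first=P0

== RESULT ==
10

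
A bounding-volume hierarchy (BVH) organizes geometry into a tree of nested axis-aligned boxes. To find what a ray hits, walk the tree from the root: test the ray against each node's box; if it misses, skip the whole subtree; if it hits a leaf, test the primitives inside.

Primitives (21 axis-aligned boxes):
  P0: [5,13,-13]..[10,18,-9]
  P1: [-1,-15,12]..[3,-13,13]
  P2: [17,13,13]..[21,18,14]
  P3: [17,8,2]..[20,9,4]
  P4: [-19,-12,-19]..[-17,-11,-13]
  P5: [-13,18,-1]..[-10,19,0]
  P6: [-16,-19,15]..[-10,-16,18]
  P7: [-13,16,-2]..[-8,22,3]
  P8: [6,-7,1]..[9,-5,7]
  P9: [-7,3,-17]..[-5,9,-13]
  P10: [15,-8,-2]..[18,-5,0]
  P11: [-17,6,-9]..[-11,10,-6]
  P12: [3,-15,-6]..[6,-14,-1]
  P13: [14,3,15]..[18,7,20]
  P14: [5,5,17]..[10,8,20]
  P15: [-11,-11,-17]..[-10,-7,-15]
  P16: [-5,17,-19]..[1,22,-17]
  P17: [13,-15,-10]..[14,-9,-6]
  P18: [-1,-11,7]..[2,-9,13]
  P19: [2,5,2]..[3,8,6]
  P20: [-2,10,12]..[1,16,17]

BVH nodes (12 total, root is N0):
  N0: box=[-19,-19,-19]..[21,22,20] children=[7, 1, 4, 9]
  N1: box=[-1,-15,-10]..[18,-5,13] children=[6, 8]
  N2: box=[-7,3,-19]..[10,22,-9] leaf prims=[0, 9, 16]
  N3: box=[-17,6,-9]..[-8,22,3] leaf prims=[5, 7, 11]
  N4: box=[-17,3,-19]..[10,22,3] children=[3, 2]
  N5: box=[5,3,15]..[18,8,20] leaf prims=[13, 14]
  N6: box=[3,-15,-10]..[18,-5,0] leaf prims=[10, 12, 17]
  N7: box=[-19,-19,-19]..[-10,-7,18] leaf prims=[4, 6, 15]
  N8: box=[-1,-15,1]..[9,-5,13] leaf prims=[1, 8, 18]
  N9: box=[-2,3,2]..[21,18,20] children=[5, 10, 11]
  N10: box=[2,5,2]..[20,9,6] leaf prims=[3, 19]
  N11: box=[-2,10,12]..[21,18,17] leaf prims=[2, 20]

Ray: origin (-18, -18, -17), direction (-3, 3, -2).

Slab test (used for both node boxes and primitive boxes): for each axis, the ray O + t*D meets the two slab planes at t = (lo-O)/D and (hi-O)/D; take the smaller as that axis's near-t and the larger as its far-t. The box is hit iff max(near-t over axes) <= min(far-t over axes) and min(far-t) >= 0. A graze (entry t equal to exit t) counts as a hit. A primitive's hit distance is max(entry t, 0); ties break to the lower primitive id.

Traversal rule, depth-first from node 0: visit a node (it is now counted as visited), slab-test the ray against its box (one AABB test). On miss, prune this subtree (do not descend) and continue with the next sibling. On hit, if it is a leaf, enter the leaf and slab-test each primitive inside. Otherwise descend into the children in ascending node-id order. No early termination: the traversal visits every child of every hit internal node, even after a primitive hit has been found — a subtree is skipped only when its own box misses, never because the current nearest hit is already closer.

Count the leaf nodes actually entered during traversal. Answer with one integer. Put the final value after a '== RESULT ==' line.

Walk:
N0 x:[-13,1/3] y:[-1/3,40/3] z:[-37/2,1] -> hit [-1/3,1/3], descend [1, 4, 7, 9]
  N1 x:[-12,-17/3] y:[1,13/3] z:[-15,-7/2] -> miss, prune
  N4 x:[-28/3,-1/3] y:[7,40/3] z:[-10,1] -> miss, prune
  N7 x:[-8/3,1/3] y:[-1/3,11/3] z:[-35/2,1] -> hit [-1/3,1/3] leaf, test {P4(miss), P6(miss), P15(miss)}
  N9 x:[-13,-16/3] y:[7,12] z:[-37/2,-19/2] -> miss, prune

Summary -> nodes [0, 1, 4, 7, 9]; box-tests=5; leaf-entries=1; first=miss

== RESULT ==
1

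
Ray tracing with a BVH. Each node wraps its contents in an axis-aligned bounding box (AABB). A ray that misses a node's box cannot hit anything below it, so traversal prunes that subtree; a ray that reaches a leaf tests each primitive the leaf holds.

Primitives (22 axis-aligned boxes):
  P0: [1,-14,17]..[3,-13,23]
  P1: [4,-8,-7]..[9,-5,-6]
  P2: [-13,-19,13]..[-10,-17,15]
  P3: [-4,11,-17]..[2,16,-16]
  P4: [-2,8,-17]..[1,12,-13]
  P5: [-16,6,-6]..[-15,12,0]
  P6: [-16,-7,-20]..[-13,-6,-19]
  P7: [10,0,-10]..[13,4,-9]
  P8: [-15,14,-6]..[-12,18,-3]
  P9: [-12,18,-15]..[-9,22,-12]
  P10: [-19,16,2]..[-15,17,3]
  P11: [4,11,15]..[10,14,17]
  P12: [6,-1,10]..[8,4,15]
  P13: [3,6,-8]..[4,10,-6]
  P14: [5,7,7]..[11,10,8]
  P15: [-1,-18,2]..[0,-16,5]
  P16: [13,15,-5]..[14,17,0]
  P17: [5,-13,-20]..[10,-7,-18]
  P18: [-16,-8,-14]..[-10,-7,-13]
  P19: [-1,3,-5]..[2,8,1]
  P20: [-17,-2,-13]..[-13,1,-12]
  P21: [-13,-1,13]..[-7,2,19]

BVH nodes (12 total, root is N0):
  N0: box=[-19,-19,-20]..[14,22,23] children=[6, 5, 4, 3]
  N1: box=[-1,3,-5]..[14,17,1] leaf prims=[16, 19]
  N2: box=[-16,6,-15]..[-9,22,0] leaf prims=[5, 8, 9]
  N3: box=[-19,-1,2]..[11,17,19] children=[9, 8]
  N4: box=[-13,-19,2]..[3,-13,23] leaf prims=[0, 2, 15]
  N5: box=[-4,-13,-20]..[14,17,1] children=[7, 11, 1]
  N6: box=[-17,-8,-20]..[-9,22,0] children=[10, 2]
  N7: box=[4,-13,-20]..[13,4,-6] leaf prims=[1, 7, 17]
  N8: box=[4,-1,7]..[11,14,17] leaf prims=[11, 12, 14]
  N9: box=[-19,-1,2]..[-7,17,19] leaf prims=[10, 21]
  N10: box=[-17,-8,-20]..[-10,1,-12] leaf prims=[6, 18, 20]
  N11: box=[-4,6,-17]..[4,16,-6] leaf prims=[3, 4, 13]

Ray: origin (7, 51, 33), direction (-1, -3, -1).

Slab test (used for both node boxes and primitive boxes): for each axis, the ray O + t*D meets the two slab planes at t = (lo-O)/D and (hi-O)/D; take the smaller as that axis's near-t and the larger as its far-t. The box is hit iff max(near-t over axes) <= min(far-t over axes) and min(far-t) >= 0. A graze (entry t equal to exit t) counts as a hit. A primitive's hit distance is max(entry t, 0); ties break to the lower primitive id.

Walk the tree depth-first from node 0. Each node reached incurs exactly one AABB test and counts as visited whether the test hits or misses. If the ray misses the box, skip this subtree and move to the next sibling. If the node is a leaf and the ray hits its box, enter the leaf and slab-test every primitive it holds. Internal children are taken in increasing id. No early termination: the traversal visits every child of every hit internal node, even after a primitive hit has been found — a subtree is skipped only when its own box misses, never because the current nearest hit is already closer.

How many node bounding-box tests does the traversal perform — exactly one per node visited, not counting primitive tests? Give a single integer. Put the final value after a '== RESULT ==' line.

Walk:
N0 x:[-7,26] y:[29/3,70/3] z:[10,53] -> hit [10,70/3], descend [3, 4, 5, 6]
  N3 x:[-4,26] y:[34/3,52/3] z:[14,31] -> hit [14,52/3], descend [8, 9]
    N8 x:[-4,3] y:[37/3,52/3] z:[16,26] -> miss, prune
    N9 x:[14,26] y:[34/3,52/3] z:[14,31] -> hit [14,52/3] leaf, test {P10(miss), P21@t=49/3}
  N4 x:[4,20] y:[64/3,70/3] z:[10,31] -> miss, prune
  N5 x:[-7,11] y:[34/3,64/3] z:[32,53] -> miss, prune
  N6 x:[16,24] y:[29/3,59/3] z:[33,53] -> miss, prune

Summary -> nodes [0, 3, 8, 9, 4, 5, 6]; box-tests=7; leaf-entries=1; first=P21

== RESULT ==
7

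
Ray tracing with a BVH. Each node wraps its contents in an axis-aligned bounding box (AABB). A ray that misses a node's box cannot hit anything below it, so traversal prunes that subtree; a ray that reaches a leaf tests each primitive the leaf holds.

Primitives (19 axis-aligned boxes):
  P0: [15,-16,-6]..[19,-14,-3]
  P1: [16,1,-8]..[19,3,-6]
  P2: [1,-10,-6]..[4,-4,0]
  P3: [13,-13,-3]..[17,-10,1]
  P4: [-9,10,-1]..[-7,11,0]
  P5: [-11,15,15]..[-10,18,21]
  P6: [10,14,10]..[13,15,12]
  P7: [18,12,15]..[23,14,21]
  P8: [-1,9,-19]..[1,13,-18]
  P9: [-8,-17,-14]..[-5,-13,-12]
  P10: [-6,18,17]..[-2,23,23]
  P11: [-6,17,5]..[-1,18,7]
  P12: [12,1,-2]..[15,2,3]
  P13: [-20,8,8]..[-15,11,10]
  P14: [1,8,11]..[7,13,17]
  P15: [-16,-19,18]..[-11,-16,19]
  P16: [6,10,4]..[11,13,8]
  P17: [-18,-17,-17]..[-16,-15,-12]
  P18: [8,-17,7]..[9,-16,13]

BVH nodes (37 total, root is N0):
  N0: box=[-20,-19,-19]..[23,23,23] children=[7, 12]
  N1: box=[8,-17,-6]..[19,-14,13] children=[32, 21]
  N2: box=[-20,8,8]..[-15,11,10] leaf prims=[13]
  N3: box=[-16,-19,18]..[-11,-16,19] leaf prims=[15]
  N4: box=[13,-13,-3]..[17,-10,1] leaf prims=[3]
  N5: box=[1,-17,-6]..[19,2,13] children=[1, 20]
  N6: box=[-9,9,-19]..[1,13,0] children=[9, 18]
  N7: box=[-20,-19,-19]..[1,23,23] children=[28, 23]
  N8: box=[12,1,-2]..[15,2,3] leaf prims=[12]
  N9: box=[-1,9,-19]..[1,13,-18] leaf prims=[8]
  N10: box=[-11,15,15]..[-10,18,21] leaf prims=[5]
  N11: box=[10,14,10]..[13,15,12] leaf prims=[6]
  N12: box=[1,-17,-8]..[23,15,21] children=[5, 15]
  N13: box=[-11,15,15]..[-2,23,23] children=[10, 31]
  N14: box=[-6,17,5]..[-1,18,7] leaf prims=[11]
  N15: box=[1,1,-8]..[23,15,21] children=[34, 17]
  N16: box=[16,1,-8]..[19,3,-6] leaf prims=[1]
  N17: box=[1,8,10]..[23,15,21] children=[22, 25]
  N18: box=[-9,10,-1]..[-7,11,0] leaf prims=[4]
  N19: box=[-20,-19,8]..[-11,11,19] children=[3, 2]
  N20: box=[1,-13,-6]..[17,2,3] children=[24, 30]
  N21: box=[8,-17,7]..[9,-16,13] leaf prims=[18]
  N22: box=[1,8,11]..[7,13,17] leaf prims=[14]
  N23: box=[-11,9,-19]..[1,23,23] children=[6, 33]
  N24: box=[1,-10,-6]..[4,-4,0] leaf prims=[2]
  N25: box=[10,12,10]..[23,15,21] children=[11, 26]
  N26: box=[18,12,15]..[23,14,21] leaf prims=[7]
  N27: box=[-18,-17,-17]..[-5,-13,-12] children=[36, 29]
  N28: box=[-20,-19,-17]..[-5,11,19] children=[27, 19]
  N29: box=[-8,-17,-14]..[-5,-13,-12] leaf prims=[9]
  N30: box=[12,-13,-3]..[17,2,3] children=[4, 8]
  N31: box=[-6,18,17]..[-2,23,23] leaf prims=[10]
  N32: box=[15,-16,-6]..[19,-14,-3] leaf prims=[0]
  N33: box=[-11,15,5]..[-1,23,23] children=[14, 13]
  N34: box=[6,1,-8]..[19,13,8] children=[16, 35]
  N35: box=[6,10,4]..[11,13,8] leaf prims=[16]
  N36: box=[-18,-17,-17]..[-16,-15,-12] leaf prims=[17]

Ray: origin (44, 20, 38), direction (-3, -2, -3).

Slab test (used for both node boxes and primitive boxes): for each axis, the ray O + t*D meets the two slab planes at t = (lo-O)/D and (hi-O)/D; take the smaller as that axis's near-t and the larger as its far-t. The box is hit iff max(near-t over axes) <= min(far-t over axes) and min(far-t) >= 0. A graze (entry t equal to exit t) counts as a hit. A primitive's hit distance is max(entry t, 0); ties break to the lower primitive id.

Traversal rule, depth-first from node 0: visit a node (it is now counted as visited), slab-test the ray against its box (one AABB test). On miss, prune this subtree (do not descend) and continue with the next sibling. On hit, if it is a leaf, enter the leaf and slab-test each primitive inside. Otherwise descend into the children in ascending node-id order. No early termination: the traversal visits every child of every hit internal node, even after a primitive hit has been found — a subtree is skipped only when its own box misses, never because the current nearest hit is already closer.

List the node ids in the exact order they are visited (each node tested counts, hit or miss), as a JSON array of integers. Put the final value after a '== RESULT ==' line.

Trace the traversal:
N0 x:[7,64/3] y:[-3/2,39/2] z:[5,19] -> hit [7,19], descend [7, 12]
  N7 x:[43/3,64/3] y:[-3/2,39/2] z:[5,19] -> hit [43/3,19], descend [23, 28]
    N23 x:[43/3,55/3] y:[-3/2,11/2] z:[5,19] -> miss, prune
    N28 x:[49/3,64/3] y:[9/2,39/2] z:[19/3,55/3] -> hit [49/3,55/3], descend [19, 27]
      N19 x:[55/3,64/3] y:[9/2,39/2] z:[19/3,10] -> miss, prune
      N27 x:[49/3,62/3] y:[33/2,37/2] z:[50/3,55/3] -> hit [50/3,55/3], descend [29, 36]
        N29 x:[49/3,52/3] y:[33/2,37/2] z:[50/3,52/3] -> hit [50/3,52/3] leaf, test {P9@t=50/3}
        N36 x:[20,62/3] y:[35/2,37/2] z:[50/3,55/3] -> miss, prune
  N12 x:[7,43/3] y:[5/2,37/2] z:[17/3,46/3] -> hit [7,43/3], descend [5, 15]
    N5 x:[25/3,43/3] y:[9,37/2] z:[25/3,44/3] -> hit [9,43/3], descend [1, 20]
      N1 x:[25/3,12] y:[17,37/2] z:[25/3,44/3] -> miss, prune
      N20 x:[9,43/3] y:[9,33/2] z:[35/3,44/3] -> hit [35/3,43/3], descend [24, 30]
        N24 x:[40/3,43/3] y:[12,15] z:[38/3,44/3] -> hit [40/3,43/3] leaf, test {P2@t=40/3}
        N30 x:[9,32/3] y:[9,33/2] z:[35/3,41/3] -> miss, prune
    N15 x:[7,43/3] y:[5/2,19/2] z:[17/3,46/3] -> hit [7,19/2], descend [17, 34]
      N17 x:[7,43/3] y:[5/2,6] z:[17/3,28/3] -> miss, prune
      N34 x:[25/3,38/3] y:[7/2,19/2] z:[10,46/3] -> miss, prune

Summary -> nodes [0, 7, 23, 28, 19, 27, 29, 36, 12, 5, 1, 20, 24, 30, 15, 17, 34]; box-tests=17; leaf-entries=2; first=P2

== RESULT ==
[0, 7, 23, 28, 19, 27, 29, 36, 12, 5, 1, 20, 24, 30, 15, 17, 34]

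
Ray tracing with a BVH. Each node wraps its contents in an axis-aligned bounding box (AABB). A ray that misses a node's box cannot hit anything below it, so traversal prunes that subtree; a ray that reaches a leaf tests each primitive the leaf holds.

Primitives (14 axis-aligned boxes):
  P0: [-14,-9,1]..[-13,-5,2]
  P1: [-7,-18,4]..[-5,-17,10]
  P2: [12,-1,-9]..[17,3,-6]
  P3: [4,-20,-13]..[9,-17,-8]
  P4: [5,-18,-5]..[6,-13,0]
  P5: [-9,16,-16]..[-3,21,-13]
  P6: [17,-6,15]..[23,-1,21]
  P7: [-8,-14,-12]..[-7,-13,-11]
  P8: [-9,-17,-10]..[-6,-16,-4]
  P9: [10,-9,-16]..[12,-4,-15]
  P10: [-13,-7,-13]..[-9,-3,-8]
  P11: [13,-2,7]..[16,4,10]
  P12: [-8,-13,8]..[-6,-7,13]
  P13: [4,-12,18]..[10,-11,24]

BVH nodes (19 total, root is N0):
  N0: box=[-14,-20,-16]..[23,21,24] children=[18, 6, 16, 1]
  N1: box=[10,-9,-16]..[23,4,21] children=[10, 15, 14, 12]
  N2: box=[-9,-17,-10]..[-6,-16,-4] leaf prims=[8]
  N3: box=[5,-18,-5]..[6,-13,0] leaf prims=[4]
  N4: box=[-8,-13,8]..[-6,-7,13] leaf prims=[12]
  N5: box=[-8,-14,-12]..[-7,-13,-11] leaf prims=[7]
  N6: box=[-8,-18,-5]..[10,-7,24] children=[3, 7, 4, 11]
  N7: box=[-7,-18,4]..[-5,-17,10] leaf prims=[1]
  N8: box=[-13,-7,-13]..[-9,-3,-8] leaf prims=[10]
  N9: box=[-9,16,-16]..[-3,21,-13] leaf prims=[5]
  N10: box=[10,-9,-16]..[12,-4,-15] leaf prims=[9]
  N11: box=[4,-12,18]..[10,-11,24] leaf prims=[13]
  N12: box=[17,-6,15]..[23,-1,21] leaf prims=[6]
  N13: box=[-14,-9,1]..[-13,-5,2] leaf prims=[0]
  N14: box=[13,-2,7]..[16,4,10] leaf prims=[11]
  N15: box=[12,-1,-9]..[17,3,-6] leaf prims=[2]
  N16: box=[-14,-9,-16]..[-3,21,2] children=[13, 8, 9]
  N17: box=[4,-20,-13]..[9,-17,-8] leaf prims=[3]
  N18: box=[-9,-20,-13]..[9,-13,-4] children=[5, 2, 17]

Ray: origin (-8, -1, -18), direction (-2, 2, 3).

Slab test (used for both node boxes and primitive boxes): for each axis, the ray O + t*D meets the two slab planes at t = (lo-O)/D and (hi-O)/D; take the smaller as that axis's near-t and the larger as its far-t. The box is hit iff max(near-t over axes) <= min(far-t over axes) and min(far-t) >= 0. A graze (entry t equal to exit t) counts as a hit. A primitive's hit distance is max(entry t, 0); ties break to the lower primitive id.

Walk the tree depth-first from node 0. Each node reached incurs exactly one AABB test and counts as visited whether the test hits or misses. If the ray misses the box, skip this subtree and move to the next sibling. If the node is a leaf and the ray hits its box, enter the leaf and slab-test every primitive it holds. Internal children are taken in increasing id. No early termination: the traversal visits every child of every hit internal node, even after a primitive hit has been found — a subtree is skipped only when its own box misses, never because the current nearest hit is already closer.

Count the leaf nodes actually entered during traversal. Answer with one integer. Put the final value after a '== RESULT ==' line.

Traverse from the root:
N0 x:[-31/2,3] y:[-19/2,11] z:[2/3,14] -> hit [2/3,3], descend [1, 6, 16, 18]
  N1 x:[-31/2,-9] y:[-4,5/2] z:[2/3,13] -> miss, prune
  N6 x:[-9,0] y:[-17/2,-3] z:[13/3,14] -> miss, prune
  N16 x:[-5/2,3] y:[-4,11] z:[2/3,20/3] -> hit [2/3,3], descend [8, 9, 13]
    N8 x:[1/2,5/2] y:[-3,-1] z:[5/3,10/3] -> miss, prune
    N9 x:[-5/2,1/2] y:[17/2,11] z:[2/3,5/3] -> miss, prune
    N13 x:[5/2,3] y:[-4,-2] z:[19/3,20/3] -> miss, prune
  N18 x:[-17/2,1/2] y:[-19/2,-6] z:[5/3,14/3] -> miss, prune

Summary -> nodes [0, 1, 6, 16, 8, 9, 13, 18]; box-tests=8; leaf-entries=0; first=miss

== RESULT ==
0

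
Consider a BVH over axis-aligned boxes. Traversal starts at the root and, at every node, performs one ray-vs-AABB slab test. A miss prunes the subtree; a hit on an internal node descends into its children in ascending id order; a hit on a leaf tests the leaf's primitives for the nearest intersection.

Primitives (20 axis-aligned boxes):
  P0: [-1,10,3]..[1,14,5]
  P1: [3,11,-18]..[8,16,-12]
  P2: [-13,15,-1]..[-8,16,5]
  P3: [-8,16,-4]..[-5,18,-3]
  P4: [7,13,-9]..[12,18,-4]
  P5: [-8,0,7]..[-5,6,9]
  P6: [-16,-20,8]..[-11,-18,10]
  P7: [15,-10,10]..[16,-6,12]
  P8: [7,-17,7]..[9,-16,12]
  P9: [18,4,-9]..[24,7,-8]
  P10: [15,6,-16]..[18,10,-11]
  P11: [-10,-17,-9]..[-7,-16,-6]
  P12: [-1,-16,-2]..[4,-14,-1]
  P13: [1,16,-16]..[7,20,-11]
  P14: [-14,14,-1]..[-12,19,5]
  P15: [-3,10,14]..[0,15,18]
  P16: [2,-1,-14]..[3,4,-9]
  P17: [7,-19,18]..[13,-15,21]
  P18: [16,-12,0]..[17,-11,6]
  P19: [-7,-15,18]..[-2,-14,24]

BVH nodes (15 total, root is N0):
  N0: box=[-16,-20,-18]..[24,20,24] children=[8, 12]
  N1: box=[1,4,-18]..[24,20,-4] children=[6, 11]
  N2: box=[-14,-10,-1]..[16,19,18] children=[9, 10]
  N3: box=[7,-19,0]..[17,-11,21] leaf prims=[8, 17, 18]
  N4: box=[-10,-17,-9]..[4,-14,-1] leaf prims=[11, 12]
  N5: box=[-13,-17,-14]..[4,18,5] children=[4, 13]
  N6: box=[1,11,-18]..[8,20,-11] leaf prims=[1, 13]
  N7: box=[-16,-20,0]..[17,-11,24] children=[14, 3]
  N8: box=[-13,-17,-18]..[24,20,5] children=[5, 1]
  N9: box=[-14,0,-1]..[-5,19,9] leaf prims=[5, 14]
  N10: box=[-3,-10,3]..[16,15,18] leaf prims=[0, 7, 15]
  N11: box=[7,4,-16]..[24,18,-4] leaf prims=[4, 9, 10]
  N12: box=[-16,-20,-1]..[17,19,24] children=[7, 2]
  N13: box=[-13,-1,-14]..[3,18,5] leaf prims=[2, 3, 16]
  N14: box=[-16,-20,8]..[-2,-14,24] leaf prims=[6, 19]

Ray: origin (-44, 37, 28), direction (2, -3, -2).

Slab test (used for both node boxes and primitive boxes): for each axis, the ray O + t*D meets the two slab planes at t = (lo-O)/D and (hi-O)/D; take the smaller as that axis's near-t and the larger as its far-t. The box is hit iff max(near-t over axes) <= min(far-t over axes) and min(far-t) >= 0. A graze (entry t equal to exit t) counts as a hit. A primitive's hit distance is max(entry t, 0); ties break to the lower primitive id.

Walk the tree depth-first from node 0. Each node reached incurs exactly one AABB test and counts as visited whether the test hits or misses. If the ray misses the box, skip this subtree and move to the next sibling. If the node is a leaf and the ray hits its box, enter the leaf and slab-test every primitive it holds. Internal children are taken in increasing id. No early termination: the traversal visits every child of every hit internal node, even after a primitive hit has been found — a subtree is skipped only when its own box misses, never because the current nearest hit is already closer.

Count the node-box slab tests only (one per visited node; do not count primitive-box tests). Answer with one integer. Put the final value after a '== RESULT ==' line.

Walk:
N0 x:[14,34] y:[17/3,19] z:[2,23] -> hit [14,19], descend [8, 12]
  N8 x:[31/2,34] y:[17/3,18] z:[23/2,23] -> hit [31/2,18], descend [1, 5]
    N1 x:[45/2,34] y:[17/3,11] z:[16,23] -> miss, prune
    N5 x:[31/2,24] y:[19/3,18] z:[23/2,21] -> hit [31/2,18], descend [4, 13]
      N4 x:[17,24] y:[17,18] z:[29/2,37/2] -> hit [17,18] leaf, test {P11@t=53/3, P12(miss)}
      N13 x:[31/2,47/2] y:[19/3,38/3] z:[23/2,21] -> miss, prune
  N12 x:[14,61/2] y:[6,19] z:[2,29/2] -> hit [14,29/2], descend [2, 7]
    N2 x:[15,30] y:[6,47/3] z:[5,29/2] -> miss, prune
    N7 x:[14,61/2] y:[16,19] z:[2,14] -> miss, prune

9 AABB tests over nodes [0, 8, 1, 5, 4, 13, 12, 2, 7]; 1 leaf entered; closest P11.

== RESULT ==
9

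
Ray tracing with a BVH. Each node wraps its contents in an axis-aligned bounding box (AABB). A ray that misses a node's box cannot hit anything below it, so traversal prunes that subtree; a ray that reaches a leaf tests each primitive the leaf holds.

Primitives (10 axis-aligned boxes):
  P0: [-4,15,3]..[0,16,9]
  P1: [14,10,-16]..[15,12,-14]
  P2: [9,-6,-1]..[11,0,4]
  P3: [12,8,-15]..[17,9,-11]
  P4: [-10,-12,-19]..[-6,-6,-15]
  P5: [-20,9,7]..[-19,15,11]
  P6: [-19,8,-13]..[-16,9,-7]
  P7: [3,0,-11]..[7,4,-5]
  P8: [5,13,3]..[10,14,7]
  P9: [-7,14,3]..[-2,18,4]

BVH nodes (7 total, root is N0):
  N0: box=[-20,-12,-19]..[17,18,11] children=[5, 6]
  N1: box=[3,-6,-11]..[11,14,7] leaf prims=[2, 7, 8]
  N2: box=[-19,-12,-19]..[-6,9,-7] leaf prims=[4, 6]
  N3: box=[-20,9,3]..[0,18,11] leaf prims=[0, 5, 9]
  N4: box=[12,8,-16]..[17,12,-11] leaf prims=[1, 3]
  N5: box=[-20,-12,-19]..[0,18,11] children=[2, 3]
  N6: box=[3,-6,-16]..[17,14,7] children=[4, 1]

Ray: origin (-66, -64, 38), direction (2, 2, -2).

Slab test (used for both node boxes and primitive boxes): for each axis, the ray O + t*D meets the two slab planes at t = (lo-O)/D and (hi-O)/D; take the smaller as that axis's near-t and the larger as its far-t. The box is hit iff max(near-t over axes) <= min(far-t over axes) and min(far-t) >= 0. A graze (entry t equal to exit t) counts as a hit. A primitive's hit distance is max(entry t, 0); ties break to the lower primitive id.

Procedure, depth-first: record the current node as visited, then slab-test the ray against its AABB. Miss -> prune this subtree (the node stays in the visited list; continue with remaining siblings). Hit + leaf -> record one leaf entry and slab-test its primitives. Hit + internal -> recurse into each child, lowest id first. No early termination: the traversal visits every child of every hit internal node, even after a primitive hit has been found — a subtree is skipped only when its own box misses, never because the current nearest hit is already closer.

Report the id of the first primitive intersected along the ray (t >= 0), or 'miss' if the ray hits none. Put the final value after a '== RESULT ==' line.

Trace the traversal:
N0 x:[23,83/2] y:[26,41] z:[27/2,57/2] -> hit [26,57/2], descend [5, 6]
  N5 x:[23,33] y:[26,41] z:[27/2,57/2] -> hit [26,57/2], descend [2, 3]
    N2 x:[47/2,30] y:[26,73/2] z:[45/2,57/2] -> hit [26,57/2] leaf, test {P4@t=28, P6(miss)}
    N3 x:[23,33] y:[73/2,41] z:[27/2,35/2] -> miss, prune
  N6 x:[69/2,83/2] y:[29,39] z:[31/2,27] -> miss, prune

Visited [0, 5, 2, 3, 6]. Tests: 5 box, 1 leaf. Nearest: P4.

== RESULT ==
4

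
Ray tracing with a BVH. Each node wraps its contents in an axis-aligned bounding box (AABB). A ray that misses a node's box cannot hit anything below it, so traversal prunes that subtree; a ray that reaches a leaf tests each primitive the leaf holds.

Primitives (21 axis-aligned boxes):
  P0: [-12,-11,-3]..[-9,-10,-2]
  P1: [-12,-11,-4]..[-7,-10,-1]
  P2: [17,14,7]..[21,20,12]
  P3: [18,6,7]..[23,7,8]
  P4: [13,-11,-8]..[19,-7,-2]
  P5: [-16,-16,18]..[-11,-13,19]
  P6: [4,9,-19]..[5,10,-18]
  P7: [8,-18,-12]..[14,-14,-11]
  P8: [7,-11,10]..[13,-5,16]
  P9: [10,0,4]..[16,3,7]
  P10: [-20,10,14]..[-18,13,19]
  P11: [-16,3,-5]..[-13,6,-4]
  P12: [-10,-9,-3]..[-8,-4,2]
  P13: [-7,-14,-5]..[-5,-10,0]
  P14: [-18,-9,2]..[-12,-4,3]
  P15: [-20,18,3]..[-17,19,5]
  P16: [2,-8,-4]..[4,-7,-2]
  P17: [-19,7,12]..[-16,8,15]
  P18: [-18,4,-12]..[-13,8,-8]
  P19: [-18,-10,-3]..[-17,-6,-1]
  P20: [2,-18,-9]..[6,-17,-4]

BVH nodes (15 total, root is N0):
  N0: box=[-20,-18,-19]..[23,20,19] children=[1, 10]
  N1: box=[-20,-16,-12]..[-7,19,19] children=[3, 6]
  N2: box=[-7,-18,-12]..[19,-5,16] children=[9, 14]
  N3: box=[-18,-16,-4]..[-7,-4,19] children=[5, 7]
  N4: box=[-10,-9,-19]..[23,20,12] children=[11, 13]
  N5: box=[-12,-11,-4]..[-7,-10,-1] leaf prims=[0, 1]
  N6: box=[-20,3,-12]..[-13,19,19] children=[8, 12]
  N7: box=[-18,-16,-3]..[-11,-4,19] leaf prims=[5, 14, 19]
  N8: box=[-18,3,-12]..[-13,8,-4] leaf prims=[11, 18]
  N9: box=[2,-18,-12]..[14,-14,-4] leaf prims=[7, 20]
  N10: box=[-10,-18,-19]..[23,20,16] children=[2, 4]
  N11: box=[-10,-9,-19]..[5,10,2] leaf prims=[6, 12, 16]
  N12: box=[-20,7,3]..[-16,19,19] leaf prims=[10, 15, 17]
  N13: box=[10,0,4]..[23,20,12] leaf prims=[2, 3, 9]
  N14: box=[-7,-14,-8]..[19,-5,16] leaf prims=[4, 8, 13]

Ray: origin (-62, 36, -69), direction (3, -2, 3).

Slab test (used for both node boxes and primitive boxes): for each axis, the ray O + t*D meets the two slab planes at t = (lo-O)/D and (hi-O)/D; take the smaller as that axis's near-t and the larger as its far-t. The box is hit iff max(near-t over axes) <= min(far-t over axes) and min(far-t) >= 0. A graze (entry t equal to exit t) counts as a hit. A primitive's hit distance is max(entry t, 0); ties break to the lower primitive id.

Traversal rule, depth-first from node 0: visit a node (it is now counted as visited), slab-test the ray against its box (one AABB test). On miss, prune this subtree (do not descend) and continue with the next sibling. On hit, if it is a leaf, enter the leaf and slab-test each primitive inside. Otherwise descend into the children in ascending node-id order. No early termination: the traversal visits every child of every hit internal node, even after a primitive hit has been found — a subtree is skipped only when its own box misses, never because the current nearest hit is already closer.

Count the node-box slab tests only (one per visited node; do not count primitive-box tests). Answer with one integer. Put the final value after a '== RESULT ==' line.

Walk:
N0 x:[14,85/3] y:[8,27] z:[50/3,88/3] -> hit [50/3,27], descend [1, 10]
  N1 x:[14,55/3] y:[17/2,26] z:[19,88/3] -> miss, prune
  N10 x:[52/3,85/3] y:[8,27] z:[50/3,85/3] -> hit [52/3,27], descend [2, 4]
    N2 x:[55/3,27] y:[41/2,27] z:[19,85/3] -> hit [41/2,27], descend [9, 14]
      N9 x:[64/3,76/3] y:[25,27] z:[19,65/3] -> miss, prune
      N14 x:[55/3,27] y:[41/2,25] z:[61/3,85/3] -> hit [41/2,25] leaf, test {P4(miss), P8(miss), P13(miss)}
    N4 x:[52/3,85/3] y:[8,45/2] z:[50/3,27] -> hit [52/3,45/2], descend [11, 13]
      N11 x:[52/3,67/3] y:[13,45/2] z:[50/3,71/3] -> hit [52/3,67/3] leaf, test {P6(miss), P12(miss), P16@t=65/3}
      N13 x:[24,85/3] y:[8,18] z:[73/3,27] -> miss, prune

order=[0, 1, 10, 2, 9, 14, 4, 11, 13]  |boxes|=9  |leaves|=2  hit=P16

== RESULT ==
9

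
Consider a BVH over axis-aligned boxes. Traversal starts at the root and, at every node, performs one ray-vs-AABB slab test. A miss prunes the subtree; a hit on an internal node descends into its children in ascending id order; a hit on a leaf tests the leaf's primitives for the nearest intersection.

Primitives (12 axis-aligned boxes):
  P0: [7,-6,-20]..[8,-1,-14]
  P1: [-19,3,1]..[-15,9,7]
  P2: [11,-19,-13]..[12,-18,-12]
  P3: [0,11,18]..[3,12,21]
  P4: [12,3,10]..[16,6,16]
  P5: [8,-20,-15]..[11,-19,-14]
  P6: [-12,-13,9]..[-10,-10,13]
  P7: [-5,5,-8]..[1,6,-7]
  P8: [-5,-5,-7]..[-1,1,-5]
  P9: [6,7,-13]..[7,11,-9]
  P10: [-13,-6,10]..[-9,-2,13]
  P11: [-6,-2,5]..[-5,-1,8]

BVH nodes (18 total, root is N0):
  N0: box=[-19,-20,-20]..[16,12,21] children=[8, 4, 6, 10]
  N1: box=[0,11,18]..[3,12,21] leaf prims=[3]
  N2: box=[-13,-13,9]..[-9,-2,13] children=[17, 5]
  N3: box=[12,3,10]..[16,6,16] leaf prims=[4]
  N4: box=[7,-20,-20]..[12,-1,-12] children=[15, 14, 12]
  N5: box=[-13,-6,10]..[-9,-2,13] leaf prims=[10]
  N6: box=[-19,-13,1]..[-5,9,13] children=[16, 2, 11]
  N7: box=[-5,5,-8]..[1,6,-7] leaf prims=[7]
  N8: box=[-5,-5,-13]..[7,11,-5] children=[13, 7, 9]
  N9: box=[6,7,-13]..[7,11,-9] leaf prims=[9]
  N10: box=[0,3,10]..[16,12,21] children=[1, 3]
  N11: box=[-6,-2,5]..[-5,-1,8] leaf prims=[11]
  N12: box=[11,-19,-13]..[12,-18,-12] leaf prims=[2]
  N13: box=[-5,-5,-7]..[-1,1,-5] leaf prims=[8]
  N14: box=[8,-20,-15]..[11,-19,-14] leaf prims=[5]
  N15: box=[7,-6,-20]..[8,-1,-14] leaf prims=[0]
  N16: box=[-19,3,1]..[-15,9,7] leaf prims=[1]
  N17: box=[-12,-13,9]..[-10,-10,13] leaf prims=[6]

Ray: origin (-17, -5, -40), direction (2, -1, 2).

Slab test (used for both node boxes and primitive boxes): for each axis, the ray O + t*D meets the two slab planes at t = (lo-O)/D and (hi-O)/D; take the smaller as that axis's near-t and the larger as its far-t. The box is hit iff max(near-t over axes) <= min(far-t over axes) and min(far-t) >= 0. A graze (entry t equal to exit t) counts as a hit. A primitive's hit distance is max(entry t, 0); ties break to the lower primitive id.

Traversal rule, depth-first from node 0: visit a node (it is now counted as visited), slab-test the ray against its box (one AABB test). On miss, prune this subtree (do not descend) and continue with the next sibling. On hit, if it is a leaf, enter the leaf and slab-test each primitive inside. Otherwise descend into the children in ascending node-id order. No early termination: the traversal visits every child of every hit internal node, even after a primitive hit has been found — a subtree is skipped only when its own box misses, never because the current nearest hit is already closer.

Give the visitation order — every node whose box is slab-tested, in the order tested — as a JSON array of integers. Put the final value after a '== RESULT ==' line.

Traverse from the root:
N0 x:[-1,33/2] y:[-17,15] z:[10,61/2] -> hit [10,15], descend [4, 6, 8, 10]
  N4 x:[12,29/2] y:[-4,15] z:[10,14] -> hit [12,14], descend [12, 14, 15]
    N12 x:[14,29/2] y:[13,14] z:[27/2,14] -> hit [14,14] leaf, test {P2@t=14}
    N14 x:[25/2,14] y:[14,15] z:[25/2,13] -> miss, prune
    N15 x:[12,25/2] y:[-4,1] z:[10,13] -> miss, prune
  N6 x:[-1,6] y:[-14,8] z:[41/2,53/2] -> miss, prune
  N8 x:[6,12] y:[-16,0] z:[27/2,35/2] -> miss, prune
  N10 x:[17/2,33/2] y:[-17,-8] z:[25,61/2] -> miss, prune

Summary -> nodes [0, 4, 12, 14, 15, 6, 8, 10]; box-tests=8; leaf-entries=1; first=P2

== RESULT ==
[0, 4, 12, 14, 15, 6, 8, 10]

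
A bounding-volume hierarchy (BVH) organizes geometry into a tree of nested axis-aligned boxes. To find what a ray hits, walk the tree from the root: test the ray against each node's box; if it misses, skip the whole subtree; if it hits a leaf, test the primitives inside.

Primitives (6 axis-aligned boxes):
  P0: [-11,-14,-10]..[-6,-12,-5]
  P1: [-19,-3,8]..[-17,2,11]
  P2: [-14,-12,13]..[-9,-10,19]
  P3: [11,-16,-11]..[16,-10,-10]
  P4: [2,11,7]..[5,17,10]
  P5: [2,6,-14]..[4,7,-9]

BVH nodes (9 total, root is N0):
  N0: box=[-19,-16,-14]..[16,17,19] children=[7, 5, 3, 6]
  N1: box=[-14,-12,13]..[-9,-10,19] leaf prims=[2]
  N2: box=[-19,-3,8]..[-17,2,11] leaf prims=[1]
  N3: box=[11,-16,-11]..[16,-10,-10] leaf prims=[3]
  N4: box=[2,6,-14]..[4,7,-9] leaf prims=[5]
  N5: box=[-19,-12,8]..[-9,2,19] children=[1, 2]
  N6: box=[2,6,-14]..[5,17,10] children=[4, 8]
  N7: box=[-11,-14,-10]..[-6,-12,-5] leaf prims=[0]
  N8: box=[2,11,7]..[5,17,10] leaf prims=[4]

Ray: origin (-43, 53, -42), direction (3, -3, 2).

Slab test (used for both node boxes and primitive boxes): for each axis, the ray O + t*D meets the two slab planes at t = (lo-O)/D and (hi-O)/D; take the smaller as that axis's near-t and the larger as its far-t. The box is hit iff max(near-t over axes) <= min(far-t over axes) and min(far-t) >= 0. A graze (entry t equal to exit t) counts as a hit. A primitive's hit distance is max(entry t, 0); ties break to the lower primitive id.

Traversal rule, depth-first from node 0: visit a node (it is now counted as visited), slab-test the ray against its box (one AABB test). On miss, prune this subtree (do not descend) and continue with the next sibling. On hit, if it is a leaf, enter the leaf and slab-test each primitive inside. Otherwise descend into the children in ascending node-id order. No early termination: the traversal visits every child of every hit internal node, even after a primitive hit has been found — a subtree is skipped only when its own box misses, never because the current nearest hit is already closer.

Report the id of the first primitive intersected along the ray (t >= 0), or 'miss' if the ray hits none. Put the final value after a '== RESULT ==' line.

Walk:
N0 x:[8,59/3] y:[12,23] z:[14,61/2] -> hit [14,59/3], descend [3, 5, 6, 7]
  N3 x:[18,59/3] y:[21,23] z:[31/2,16] -> miss, prune
  N5 x:[8,34/3] y:[17,65/3] z:[25,61/2] -> miss, prune
  N6 x:[15,16] y:[12,47/3] z:[14,26] -> hit [15,47/3], descend [4, 8]
    N4 x:[15,47/3] y:[46/3,47/3] z:[14,33/2] -> hit [46/3,47/3] leaf, test {P5@t=46/3}
    N8 x:[15,16] y:[12,14] z:[49/2,26] -> miss, prune
  N7 x:[32/3,37/3] y:[65/3,67/3] z:[16,37/2] -> miss, prune

Visited [0, 3, 5, 6, 4, 8, 7]. Tests: 7 box, 1 leaf. Nearest: P5.

== RESULT ==
5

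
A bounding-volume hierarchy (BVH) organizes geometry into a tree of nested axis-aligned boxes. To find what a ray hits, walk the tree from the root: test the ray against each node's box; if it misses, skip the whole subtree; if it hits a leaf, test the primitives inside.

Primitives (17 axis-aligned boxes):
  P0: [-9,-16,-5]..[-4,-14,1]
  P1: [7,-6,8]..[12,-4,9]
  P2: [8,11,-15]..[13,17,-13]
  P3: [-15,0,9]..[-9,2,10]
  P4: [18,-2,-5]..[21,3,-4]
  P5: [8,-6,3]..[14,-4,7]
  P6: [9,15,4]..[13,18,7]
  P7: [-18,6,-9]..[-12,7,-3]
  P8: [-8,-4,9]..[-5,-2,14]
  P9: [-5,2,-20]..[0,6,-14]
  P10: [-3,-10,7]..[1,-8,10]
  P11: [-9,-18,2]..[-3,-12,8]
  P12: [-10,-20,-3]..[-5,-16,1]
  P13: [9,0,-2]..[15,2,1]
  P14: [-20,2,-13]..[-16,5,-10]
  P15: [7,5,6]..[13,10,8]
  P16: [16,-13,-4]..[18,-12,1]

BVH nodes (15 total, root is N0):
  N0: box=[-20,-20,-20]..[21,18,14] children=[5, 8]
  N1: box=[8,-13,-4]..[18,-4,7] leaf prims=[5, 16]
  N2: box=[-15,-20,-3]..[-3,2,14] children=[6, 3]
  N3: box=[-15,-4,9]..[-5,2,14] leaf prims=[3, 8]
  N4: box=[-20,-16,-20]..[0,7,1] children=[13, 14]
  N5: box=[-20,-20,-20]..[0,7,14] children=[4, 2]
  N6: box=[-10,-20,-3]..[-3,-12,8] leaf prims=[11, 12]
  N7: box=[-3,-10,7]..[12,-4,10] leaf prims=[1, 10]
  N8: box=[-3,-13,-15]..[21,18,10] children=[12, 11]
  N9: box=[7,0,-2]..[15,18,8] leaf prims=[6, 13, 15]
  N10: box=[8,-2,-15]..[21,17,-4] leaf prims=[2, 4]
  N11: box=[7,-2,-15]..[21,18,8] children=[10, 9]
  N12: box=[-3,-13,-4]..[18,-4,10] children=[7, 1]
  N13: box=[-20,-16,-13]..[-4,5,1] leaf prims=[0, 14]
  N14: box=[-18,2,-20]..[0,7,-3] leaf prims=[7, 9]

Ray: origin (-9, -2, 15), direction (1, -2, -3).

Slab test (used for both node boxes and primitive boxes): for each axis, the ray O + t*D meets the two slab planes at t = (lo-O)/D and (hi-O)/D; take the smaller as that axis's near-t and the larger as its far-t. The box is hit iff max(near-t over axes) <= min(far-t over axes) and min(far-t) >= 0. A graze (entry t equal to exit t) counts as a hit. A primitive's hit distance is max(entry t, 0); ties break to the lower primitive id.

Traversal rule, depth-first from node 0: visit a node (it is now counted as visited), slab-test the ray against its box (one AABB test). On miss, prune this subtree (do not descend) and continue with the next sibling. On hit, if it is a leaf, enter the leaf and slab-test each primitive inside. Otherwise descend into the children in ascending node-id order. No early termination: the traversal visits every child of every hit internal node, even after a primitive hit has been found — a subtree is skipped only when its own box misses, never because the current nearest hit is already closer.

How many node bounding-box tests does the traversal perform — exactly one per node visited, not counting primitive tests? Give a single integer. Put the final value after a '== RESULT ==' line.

Trace the traversal:
N0 x:[-11,30] y:[-10,9] z:[1/3,35/3] -> hit [1/3,9], descend [5, 8]
  N5 x:[-11,9] y:[-9/2,9] z:[1/3,35/3] -> hit [1/3,9], descend [2, 4]
    N2 x:[-6,6] y:[-2,9] z:[1/3,6] -> hit [1/3,6], descend [3, 6]
      N3 x:[-6,4] y:[-2,1] z:[1/3,2] -> hit [1/3,1] leaf, test {P3(miss), P8@t=1}
      N6 x:[-1,6] y:[5,9] z:[7/3,6] -> hit [5,6] leaf, test {P11(miss), P12(miss)}
    N4 x:[-11,9] y:[-9/2,7] z:[14/3,35/3] -> hit [14/3,7], descend [13, 14]
      N13 x:[-11,5] y:[-7/2,7] z:[14/3,28/3] -> hit [14/3,5] leaf, test {P0(miss), P14(miss)}
      N14 x:[-9,9] y:[-9/2,-2] z:[6,35/3] -> miss, prune
  N8 x:[6,30] y:[-10,11/2] z:[5/3,10] -> miss, prune

Summary -> nodes [0, 5, 2, 3, 6, 4, 13, 14, 8]; box-tests=9; leaf-entries=3; first=P8

== RESULT ==
9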